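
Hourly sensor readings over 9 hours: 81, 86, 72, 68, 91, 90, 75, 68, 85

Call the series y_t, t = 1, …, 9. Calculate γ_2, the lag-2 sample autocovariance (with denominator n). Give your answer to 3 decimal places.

Mean ȳ = (81 + 86 + 72 + 68 + 91 + 90 + 75 + 68 + 85)/9 = 79.5556
Σ_{t=1}^{7}(y_t−ȳ)(y_{t+2}−ȳ) = -490.1728
γ_2 = -490.1728 / 9 = -54.464

-54.464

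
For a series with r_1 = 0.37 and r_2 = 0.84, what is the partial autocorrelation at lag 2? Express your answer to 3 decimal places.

0.815

φ_{22} = (r_2 − r_1²) / (1 − r_1²)
r_1² = (0.37)² = 0.1369
Numerator = 0.84 − 0.1369 = 0.7031; denominator = 1 − 0.1369 = 0.8631
φ_{22} = 0.7031 / 0.8631 = 0.815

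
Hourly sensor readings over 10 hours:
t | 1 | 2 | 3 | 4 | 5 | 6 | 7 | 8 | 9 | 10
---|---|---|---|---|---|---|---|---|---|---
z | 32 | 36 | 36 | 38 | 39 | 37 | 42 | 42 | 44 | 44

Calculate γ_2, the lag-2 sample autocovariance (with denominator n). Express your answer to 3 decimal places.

Mean z̄ = (32 + 36 + 36 + 38 + 39 + 37 + 42 + 42 + 44 + 44)/10 = 39.0000
Σ_{t=1}^{8}(z_t−z̄)(z_{t+2}−z̄) = 50.0000
γ_2 = 50.0000 / 10 = 5.000

5.000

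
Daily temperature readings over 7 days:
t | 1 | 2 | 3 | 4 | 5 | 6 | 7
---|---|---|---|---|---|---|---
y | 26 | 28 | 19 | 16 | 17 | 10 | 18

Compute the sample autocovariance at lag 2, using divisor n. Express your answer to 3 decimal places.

0.382

Mean ȳ = (26 + 28 + 19 + 16 + 17 + 10 + 18)/7 = 19.1429
Σ_{t=1}^{5}(y_t−ȳ)(y_{t+2}−ȳ) = 2.6735
γ_2 = 2.6735 / 7 = 0.382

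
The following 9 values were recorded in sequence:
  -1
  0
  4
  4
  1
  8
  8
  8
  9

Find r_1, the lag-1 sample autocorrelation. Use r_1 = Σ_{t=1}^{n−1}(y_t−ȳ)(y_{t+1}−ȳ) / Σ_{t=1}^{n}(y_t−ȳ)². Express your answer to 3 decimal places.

Mean ȳ = (-1 + 0 + 4 + 4 + 1 + 8 + 8 + 8 + 9)/9 = 4.5556
Numerator Σ_{t=1}^{8}(y_t−ȳ)(y_{t+1}−ȳ) = 56.9136
Denominator Σ(y_t−ȳ)² = 120.2222
r_1 = 56.9136 / 120.2222 = 0.473

0.473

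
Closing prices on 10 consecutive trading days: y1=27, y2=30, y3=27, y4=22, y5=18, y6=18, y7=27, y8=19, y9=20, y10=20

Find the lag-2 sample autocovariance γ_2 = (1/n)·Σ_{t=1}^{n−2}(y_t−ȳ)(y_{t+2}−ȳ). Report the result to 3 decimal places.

-0.748

Mean ȳ = (27 + 30 + 27 + 22 + 18 + 18 + 27 + 19 + 20 + 20)/10 = 22.8000
Σ_{t=1}^{8}(y_t−ȳ)(y_{t+2}−ȳ) = -7.4800
γ_2 = -7.4800 / 10 = -0.748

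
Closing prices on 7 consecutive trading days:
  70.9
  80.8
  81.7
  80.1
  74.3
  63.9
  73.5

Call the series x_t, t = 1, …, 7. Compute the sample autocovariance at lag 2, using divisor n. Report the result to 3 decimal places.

-8.351

Mean x̄ = (70.9 + 80.8 + 81.7 + 80.1 + 74.3 + 63.9 + 73.5)/7 = 75.0286
Σ_{t=1}^{5}(x_t−x̄)(x_{t+2}−x̄) = -58.4588
γ_2 = -58.4588 / 7 = -8.351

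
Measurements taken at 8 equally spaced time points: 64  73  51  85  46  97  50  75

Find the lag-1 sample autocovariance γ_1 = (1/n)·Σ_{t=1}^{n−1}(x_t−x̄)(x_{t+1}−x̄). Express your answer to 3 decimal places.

-257.049

Mean x̄ = (64 + 73 + 51 + 85 + 46 + 97 + 50 + 75)/8 = 67.6250
Σ_{t=1}^{7}(x_t−x̄)(x_{t+1}−x̄) = -2056.3906
γ_1 = -2056.3906 / 8 = -257.049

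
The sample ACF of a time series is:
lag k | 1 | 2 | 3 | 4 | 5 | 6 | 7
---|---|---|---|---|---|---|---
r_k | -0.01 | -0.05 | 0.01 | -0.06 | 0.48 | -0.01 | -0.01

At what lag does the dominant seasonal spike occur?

5

The largest autocorrelation is r_5 = 0.48; the remaining lags stay at or below 0.01.
The dominant spike at lag 5 indicates a seasonal period of 5.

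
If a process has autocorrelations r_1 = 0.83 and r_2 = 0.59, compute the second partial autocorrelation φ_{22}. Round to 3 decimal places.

φ_{22} = (r_2 − r_1²) / (1 − r_1²)
r_1² = (0.83)² = 0.6889
Numerator = 0.59 − 0.6889 = -0.0989; denominator = 1 − 0.6889 = 0.3111
φ_{22} = -0.0989 / 0.3111 = -0.318

-0.318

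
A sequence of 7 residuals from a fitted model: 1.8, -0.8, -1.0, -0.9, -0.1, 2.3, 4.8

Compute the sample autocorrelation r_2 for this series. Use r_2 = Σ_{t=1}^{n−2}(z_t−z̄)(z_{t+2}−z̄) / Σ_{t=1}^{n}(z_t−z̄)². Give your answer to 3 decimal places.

Mean z̄ = (1.8 − 0.8 − 1.0 − 0.9 − 0.1 + 2.3 + 4.8)/7 = 0.8714
Σ(z_t−z̄)(z_{t+2}−z̄) = (-1.7378) + (2.9608) + (1.8180) + (-2.5306) + (-3.8163) = -3.3059
Denominator Σ(z_t−z̄)² = 28.7143
r_2 = -3.3059 / 28.7143 = -0.115

-0.115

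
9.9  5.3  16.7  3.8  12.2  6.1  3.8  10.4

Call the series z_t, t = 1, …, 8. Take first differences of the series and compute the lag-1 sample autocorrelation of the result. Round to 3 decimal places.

-0.760

First differences Δz: -4.6, 11.4, -12.9, 8.4, -6.1, -2.3, 6.6
Mean of differences = 0.0714
Numerator Σ(Δz_t−Δz̄)(Δz_{t+1}−Δz̄) = -360.1480
Denominator Σ(Δz_t−Δz̄)² = 474.1143
r_1(Δz) = -360.1480 / 474.1143 = -0.760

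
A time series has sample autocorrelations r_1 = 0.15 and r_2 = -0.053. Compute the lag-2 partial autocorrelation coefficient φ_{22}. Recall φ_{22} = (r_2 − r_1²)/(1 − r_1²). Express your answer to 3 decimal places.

-0.077

φ_{22} = (r_2 − r_1²) / (1 − r_1²)
r_1² = (0.15)² = 0.0225
Numerator = -0.053 − 0.0225 = -0.0755; denominator = 1 − 0.0225 = 0.9775
φ_{22} = -0.0755 / 0.9775 = -0.077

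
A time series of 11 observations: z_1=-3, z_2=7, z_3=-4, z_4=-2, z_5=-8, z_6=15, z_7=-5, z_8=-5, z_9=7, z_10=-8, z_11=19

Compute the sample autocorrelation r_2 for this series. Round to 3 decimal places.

0.117

Mean z̄ = (-3 + 7 − 4 − 2 − 8 + 15 − 5 − 5 + 7 − 8 + 19)/11 = 1.1818
Numerator Σ_{t=1}^{9}(z_t−z̄)(z_{t+2}−z̄) = 102.5702
Denominator Σ(z_t−z̄)² = 875.6364
r_2 = 102.5702 / 875.6364 = 0.117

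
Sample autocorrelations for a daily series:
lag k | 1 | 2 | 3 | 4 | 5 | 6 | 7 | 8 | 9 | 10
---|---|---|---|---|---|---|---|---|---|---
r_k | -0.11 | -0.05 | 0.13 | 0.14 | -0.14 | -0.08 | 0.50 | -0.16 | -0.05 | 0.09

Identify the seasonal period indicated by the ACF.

The largest autocorrelation is r_7 = 0.50; the remaining lags stay at or below 0.14.
The dominant spike at lag 7 indicates a seasonal period of 7.

7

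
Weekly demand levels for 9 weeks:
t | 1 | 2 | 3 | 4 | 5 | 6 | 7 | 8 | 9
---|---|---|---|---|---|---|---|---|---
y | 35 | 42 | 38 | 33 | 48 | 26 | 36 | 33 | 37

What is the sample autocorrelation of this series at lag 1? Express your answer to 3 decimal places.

Mean ȳ = (35 + 42 + 38 + 33 + 48 + 26 + 36 + 33 + 37)/9 = 36.4444
Numerator Σ_{t=1}^{8}(y_t−ȳ)(y_{t+1}−ȳ) = -160.9753
Denominator Σ(y_t−ȳ)² = 302.2222
r_1 = -160.9753 / 302.2222 = -0.533

-0.533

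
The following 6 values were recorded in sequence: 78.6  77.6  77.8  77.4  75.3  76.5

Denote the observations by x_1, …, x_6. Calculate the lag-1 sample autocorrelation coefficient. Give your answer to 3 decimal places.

Mean x̄ = (78.6 + 77.6 + 77.8 + 77.4 + 75.3 + 76.5)/6 = 77.2000
Deviations from mean: 1.4000, 0.4000, 0.6000, 0.2000, -1.9000, -0.7000
Σ(x_t−x̄)(x_{t+1}−x̄) = (0.5600) + (0.2400) + (0.1200) + (-0.3800) + (1.3300) = 1.8700
Denominator Σ(x_t−x̄)² = 6.6200
r_1 = 1.8700 / 6.6200 = 0.282

0.282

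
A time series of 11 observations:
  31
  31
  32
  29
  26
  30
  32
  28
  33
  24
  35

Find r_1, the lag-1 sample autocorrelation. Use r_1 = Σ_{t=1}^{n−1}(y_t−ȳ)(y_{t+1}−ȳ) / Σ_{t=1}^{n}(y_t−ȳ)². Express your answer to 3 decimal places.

Mean ȳ = (31 + 31 + 32 + 29 + 26 + 30 + 32 + 28 + 33 + 24 + 35)/11 = 30.0909
Numerator Σ_{t=1}^{10}(y_t−ȳ)(y_{t+1}−ȳ) = -52.5537
Denominator Σ(y_t−ȳ)² = 100.9091
r_1 = -52.5537 / 100.9091 = -0.521

-0.521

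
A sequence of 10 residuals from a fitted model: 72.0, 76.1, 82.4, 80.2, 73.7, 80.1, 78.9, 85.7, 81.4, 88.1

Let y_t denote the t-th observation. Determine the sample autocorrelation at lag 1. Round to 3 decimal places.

0.147

Mean ȳ = (72.0 + 76.1 + 82.4 + 80.2 + 73.7 + 80.1 + 78.9 + 85.7 + 81.4 + 88.1)/10 = 79.8600
Numerator Σ_{t=1}^{9}(y_t−ȳ)(y_{t+1}−ȳ) = 33.1404
Denominator Σ(y_t−ȳ)² = 225.7840
r_1 = 33.1404 / 225.7840 = 0.147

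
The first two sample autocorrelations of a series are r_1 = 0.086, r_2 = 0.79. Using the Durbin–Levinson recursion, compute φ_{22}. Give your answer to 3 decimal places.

φ_{22} = (r_2 − r_1²) / (1 − r_1²)
r_1² = (0.086)² = 0.007396
Numerator = 0.79 − 0.0074 = 0.7826; denominator = 1 − 0.0074 = 0.9926
φ_{22} = 0.7826 / 0.9926 = 0.788

0.788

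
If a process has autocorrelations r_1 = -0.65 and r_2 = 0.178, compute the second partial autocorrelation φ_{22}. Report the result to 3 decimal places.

φ_{22} = (r_2 − r_1²) / (1 − r_1²)
r_1² = (-0.65)² = 0.4225
Numerator = 0.178 − 0.4225 = -0.2445; denominator = 1 − 0.4225 = 0.5775
φ_{22} = -0.2445 / 0.5775 = -0.423

-0.423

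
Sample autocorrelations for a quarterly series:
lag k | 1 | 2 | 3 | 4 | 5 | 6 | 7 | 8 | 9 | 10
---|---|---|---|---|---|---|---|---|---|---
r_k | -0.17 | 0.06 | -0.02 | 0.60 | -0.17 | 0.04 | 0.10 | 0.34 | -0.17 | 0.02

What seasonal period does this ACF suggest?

4

The largest autocorrelation is r_4 = 0.60, with a weaker echo at lag 8 (0.34); the remaining lags stay at or below 0.10.
The dominant spike at lag 4 indicates a seasonal period of 4.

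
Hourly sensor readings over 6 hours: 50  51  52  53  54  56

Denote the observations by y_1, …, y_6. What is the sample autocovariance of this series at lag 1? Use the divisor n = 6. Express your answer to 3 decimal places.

1.704

Mean ȳ = (50 + 51 + 52 + 53 + 54 + 56)/6 = 52.6667
Deviations: -2.6667, -1.6667, -0.6667, 0.3333, 1.3333, 3.3333
Σ_{t=1}^{5}(y_t−ȳ)(y_{t+1}−ȳ) = 10.2222
γ_1 = 10.2222 / 6 = 1.704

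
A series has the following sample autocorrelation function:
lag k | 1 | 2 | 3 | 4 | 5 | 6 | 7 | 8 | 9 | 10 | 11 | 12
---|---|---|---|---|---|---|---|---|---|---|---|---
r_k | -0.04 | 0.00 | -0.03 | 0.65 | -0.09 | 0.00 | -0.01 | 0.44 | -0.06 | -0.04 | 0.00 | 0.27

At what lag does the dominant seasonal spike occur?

The largest autocorrelation is r_4 = 0.65, with weaker echoes at lags 8 (0.44) and 12 (0.27); the remaining lags stay at or below 0.00.
The dominant spike at lag 4 indicates a seasonal period of 4.

4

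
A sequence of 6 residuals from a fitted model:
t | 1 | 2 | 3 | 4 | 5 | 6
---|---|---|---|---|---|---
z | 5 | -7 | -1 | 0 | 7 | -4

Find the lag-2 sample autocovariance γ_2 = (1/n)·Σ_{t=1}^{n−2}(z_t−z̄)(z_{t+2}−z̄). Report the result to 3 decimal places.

-2.000

Mean z̄ = (5 − 7 − 1 + 0 + 7 − 4)/6 = 0.0000
Σ_{t=1}^{4}(z_t−z̄)(z_{t+2}−z̄) = -12.0000
γ_2 = -12.0000 / 6 = -2.000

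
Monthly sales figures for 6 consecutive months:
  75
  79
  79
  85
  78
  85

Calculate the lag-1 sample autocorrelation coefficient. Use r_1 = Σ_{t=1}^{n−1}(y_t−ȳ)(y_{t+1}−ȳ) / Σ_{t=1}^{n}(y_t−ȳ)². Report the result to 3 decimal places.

Mean ȳ = (75 + 79 + 79 + 85 + 78 + 85)/6 = 80.1667
Numerator Σ_{t=1}^{5}(y_t−ȳ)(y_{t+1}−ȳ) = -19.1944
Denominator Σ(y_t−ȳ)² = 80.8333
r_1 = -19.1944 / 80.8333 = -0.237

-0.237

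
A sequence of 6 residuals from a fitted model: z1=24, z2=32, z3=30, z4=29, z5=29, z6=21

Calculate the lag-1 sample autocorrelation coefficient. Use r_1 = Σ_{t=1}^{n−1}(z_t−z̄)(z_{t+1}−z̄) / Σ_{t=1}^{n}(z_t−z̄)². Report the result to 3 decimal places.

Mean z̄ = (24 + 32 + 30 + 29 + 29 + 21)/6 = 27.5000
Deviations from mean: -3.5000, 4.5000, 2.5000, 1.5000, 1.5000, -6.5000
Σ(z_t−z̄)(z_{t+1}−z̄) = (-15.7500) + (11.2500) + (3.7500) + (2.2500) + (-9.7500) = -8.2500
Denominator Σ(z_t−z̄)² = 85.5000
r_1 = -8.2500 / 85.5000 = -0.096

-0.096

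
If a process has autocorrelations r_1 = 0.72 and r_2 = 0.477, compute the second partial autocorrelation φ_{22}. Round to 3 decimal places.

φ_{22} = (r_2 − r_1²) / (1 − r_1²)
r_1² = (0.72)² = 0.5184
Numerator = 0.477 − 0.5184 = -0.0414; denominator = 1 − 0.5184 = 0.4816
φ_{22} = -0.0414 / 0.4816 = -0.086

-0.086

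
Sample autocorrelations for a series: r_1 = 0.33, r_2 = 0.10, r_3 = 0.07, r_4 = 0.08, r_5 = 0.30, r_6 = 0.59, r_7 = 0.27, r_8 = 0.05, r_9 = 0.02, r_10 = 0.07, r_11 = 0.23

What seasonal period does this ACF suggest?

6

The largest autocorrelation is r_6 = 0.59; the remaining lags stay at or below 0.33. The elevated value at lag 1 (0.33), dropping to 0.10 at lag 2, reflects decaying short-term dependence rather than seasonality.
The dominant spike at lag 6 indicates a seasonal period of 6.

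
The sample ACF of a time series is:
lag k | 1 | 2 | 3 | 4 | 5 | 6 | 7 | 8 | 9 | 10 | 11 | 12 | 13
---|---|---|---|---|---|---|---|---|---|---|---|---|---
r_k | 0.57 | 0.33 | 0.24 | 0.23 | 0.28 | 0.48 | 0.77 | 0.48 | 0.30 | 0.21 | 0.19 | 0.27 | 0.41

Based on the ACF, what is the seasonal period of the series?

7

The largest autocorrelation is r_7 = 0.77; the remaining lags stay at or below 0.57. The elevated value at lag 1 (0.57), dropping to 0.33 at lag 2, reflects decaying short-term dependence rather than seasonality.
The dominant spike at lag 7 indicates a seasonal period of 7.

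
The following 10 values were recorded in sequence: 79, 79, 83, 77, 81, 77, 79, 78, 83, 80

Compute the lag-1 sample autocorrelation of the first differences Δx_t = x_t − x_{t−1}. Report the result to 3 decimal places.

-0.769

First differences Δx: 0, 4, -6, 4, -4, 2, -1, 5, -3
Mean of differences = 0.1111
Numerator Σ(Δx_t−Δx̄)(Δx_{t+1}−Δx̄) = -94.4568
Denominator Σ(Δx_t−Δx̄)² = 122.8889
r_1(Δx) = -94.4568 / 122.8889 = -0.769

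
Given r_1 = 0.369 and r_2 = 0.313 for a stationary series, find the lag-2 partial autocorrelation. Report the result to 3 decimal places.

φ_{22} = (r_2 − r_1²) / (1 − r_1²)
r_1² = (0.369)² = 0.136161
Numerator = 0.313 − 0.1362 = 0.1768; denominator = 1 − 0.1362 = 0.8638
φ_{22} = 0.1768 / 0.8638 = 0.205

0.205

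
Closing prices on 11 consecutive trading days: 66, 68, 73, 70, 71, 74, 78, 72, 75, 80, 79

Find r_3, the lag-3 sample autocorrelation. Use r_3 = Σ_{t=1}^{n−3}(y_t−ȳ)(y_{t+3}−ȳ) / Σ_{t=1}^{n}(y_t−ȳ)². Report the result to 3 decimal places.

Mean ȳ = (66 + 68 + 73 + 70 + 71 + 74 + 78 + 72 + 75 + 80 + 79)/11 = 73.2727
Numerator Σ_{t=1}^{8}(y_t−ȳ)(y_{t+3}−ȳ) = 48.7769
Denominator Σ(y_t−ȳ)² = 202.1818
r_3 = 48.7769 / 202.1818 = 0.241

0.241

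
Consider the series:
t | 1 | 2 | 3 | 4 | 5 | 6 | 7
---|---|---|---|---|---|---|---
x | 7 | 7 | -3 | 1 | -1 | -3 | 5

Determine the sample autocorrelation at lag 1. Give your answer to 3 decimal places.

Mean x̄ = (7 + 7 − 3 + 1 − 1 − 3 + 5)/7 = 1.8571
Numerator Σ_{t=1}^{6}(x_t−x̄)(x_{t+1}−x̄) = 6.6939
Denominator Σ(x_t−x̄)² = 118.8571
r_1 = 6.6939 / 118.8571 = 0.056

0.056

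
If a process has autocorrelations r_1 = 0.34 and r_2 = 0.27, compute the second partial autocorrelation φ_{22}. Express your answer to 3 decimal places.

φ_{22} = (r_2 − r_1²) / (1 − r_1²)
r_1² = (0.34)² = 0.1156
Numerator = 0.27 − 0.1156 = 0.1544; denominator = 1 − 0.1156 = 0.8844
φ_{22} = 0.1544 / 0.8844 = 0.175

0.175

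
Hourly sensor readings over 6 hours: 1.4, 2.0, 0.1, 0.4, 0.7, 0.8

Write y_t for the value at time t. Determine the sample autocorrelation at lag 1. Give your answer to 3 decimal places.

Mean ȳ = (1.4 + 2.0 + 0.1 + 0.4 + 0.7 + 0.8)/6 = 0.9000
Numerator Σ_{t=1}^{5}(y_t−ȳ)(y_{t+1}−ȳ) = 0.1900
Denominator Σ(y_t−ȳ)² = 2.4000
r_1 = 0.1900 / 2.4000 = 0.079

0.079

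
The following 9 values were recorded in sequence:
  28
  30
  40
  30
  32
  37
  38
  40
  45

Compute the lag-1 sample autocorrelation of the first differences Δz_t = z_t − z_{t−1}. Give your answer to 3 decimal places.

-0.435

First differences Δz: 2, 10, -10, 2, 5, 1, 2, 5
Mean of differences = 2.1250
Numerator Σ(Δz_t−Δz̄)(Δz_{t+1}−Δz̄) = -98.7656
Denominator Σ(Δz_t−Δz̄)² = 226.8750
r_1(Δz) = -98.7656 / 226.8750 = -0.435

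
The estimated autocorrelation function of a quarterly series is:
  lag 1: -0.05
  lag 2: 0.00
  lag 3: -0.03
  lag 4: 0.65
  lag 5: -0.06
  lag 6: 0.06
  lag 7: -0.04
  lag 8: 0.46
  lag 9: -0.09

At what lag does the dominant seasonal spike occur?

4

The largest autocorrelation is r_4 = 0.65, with a weaker echo at lag 8 (0.46); the remaining lags stay at or below 0.06.
The dominant spike at lag 4 indicates a seasonal period of 4.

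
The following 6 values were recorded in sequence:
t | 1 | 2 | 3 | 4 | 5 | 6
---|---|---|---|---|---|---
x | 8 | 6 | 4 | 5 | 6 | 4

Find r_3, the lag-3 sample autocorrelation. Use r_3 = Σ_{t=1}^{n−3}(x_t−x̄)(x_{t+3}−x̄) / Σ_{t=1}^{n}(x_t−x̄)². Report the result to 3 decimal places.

Mean x̄ = (8 + 6 + 4 + 5 + 6 + 4)/6 = 5.5000
Deviations from mean: 2.5000, 0.5000, -1.5000, -0.5000, 0.5000, -1.5000
Σ(x_t−x̄)(x_{t+3}−x̄) = (-1.2500) + (0.2500) + (2.2500) = 1.2500
Denominator Σ(x_t−x̄)² = 11.5000
r_3 = 1.2500 / 11.5000 = 0.109

0.109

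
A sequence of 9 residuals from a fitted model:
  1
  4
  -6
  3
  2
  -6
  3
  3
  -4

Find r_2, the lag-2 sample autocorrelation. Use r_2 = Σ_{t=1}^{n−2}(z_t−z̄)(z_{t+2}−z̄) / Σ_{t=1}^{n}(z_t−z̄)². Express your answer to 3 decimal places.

Mean z̄ = (1 + 4 − 6 + 3 + 2 − 6 + 3 + 3 − 4)/9 = 0.0000
Σ(z_t−z̄)(z_{t+2}−z̄) = (-6.0000) + (12.0000) + (-12.0000) + (-18.0000) + (6.0000) + (-18.0000) + (-12.0000) = -48.0000
Denominator Σ(z_t−z̄)² = 136.0000
r_2 = -48.0000 / 136.0000 = -0.353

-0.353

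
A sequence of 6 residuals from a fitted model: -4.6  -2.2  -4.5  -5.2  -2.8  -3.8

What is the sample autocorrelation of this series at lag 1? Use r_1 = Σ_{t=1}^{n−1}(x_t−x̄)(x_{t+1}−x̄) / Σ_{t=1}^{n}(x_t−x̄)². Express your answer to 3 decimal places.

-0.422

Mean x̄ = (-4.6 − 2.2 − 4.5 − 5.2 − 2.8 − 3.8)/6 = -3.8500
Deviations from mean: -0.7500, 1.6500, -0.6500, -1.3500, 1.0500, 0.0500
Numerator Σ_{t=1}^{5}(x_t−x̄)(x_{t+1}−x̄) = -2.7975
Denominator Σ(x_t−x̄)² = 6.6350
r_1 = -2.7975 / 6.6350 = -0.422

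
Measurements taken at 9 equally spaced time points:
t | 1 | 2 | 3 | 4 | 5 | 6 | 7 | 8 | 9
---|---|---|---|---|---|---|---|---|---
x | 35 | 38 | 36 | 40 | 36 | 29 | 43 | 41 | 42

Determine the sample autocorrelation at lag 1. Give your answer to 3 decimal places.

Mean x̄ = (35 + 38 + 36 + 40 + 36 + 29 + 43 + 41 + 42)/9 = 37.7778
Numerator Σ_{t=1}^{8}(x_t−x̄)(x_{t+1}−x̄) = -8.7160
Denominator Σ(x_t−x̄)² = 151.5556
r_1 = -8.7160 / 151.5556 = -0.058

-0.058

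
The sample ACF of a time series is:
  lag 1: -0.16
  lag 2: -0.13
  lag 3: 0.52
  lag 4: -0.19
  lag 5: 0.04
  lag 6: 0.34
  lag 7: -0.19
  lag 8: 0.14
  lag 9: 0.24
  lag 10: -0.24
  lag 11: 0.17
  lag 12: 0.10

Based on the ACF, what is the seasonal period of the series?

The largest autocorrelation is r_3 = 0.52, with weaker echoes at lags 6 (0.34) and 9 (0.24); the remaining lags stay at or below 0.17.
The dominant spike at lag 3 indicates a seasonal period of 3.

3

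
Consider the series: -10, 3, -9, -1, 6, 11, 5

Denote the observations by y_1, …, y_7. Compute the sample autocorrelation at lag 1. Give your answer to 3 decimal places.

0.161

Mean ȳ = (-10 + 3 − 9 − 1 + 6 + 11 + 5)/7 = 0.7143
Deviations from mean: -10.7143, 2.2857, -9.7143, -1.7143, 5.2857, 10.2857, 4.2857
Σ(y_t−ȳ)(y_{t+1}−ȳ) = (-24.4898) + (-22.2041) + (16.6531) + (-9.0612) + (54.3673) + (44.0816) = 59.3469
Denominator Σ(y_t−ȳ)² = 369.4286
r_1 = 59.3469 / 369.4286 = 0.161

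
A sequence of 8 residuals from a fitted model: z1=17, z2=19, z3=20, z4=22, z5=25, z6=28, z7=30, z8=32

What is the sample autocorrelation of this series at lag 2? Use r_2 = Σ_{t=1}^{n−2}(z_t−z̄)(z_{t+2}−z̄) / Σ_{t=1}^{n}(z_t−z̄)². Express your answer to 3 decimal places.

0.304

Mean z̄ = (17 + 19 + 20 + 22 + 25 + 28 + 30 + 32)/8 = 24.1250
Deviations from mean: -7.1250, -5.1250, -4.1250, -2.1250, 0.8750, 3.8750, 5.8750, 7.8750
Numerator Σ_{t=1}^{6}(z_t−z̄)(z_{t+2}−z̄) = 64.0938
Denominator Σ(z_t−z̄)² = 210.8750
r_2 = 64.0938 / 210.8750 = 0.304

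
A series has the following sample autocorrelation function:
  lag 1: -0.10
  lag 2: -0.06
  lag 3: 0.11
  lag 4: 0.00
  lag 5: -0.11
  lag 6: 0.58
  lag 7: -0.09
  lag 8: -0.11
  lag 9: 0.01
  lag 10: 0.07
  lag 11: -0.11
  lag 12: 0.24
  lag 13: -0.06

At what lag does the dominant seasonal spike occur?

6

The largest autocorrelation is r_6 = 0.58, with a weaker echo at lag 12 (0.24); the remaining lags stay at or below 0.11.
The dominant spike at lag 6 indicates a seasonal period of 6.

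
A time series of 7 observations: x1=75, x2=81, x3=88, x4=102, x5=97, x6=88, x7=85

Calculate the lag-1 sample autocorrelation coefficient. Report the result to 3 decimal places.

Mean x̄ = (75 + 81 + 88 + 102 + 97 + 88 + 85)/7 = 88.0000
Deviations from mean: -13.0000, -7.0000, 0.0000, 14.0000, 9.0000, 0.0000, -3.0000
Numerator Σ_{t=1}^{6}(x_t−x̄)(x_{t+1}−x̄) = 217.0000
Denominator Σ(x_t−x̄)² = 504.0000
r_1 = 217.0000 / 504.0000 = 0.431

0.431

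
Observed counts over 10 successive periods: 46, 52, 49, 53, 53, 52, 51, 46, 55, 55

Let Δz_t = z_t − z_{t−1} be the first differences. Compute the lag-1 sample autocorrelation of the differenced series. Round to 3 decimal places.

First differences Δz: 6, -3, 4, 0, -1, -1, -5, 9, 0
Mean of differences = 1.0000
Numerator Σ(Δz_t−Δz̄)(Δz_{t+1}−Δz̄) = -73.0000
Denominator Σ(Δz_t−Δz̄)² = 160.0000
r_1(Δz) = -73.0000 / 160.0000 = -0.456

-0.456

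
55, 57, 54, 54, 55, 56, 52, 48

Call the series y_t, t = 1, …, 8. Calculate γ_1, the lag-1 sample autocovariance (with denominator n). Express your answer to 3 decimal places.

Mean ȳ = (55 + 57 + 54 + 54 + 55 + 56 + 52 + 48)/8 = 53.8750
Σ_{t=1}^{7}(y_t−ȳ)(y_{t+1}−ȳ) = 13.4844
γ_1 = 13.4844 / 8 = 1.686

1.686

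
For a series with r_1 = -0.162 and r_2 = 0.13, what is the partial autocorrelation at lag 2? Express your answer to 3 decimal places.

φ_{22} = (r_2 − r_1²) / (1 − r_1²)
r_1² = (-0.162)² = 0.026244
Numerator = 0.13 − 0.0262 = 0.1038; denominator = 1 − 0.0262 = 0.9738
φ_{22} = 0.1038 / 0.9738 = 0.107

0.107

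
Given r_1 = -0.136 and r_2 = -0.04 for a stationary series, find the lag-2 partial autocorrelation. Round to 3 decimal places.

-0.060

φ_{22} = (r_2 − r_1²) / (1 − r_1²)
r_1² = (-0.136)² = 0.018496
Numerator = -0.04 − 0.0185 = -0.0585; denominator = 1 − 0.0185 = 0.9815
φ_{22} = -0.0585 / 0.9815 = -0.060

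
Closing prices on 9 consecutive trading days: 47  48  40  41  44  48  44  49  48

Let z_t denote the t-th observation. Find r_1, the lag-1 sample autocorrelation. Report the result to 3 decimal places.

0.195

Mean z̄ = (47 + 48 + 40 + 41 + 44 + 48 + 44 + 49 + 48)/9 = 45.4444
Numerator Σ_{t=1}^{8}(z_t−z̄)(z_{t+1}−z̄) = 17.2469
Denominator Σ(z_t−z̄)² = 88.2222
r_1 = 17.2469 / 88.2222 = 0.195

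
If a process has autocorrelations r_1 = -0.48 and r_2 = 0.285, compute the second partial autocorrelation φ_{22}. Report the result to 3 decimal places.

φ_{22} = (r_2 − r_1²) / (1 − r_1²)
r_1² = (-0.48)² = 0.2304
Numerator = 0.285 − 0.2304 = 0.0546; denominator = 1 − 0.2304 = 0.7696
φ_{22} = 0.0546 / 0.7696 = 0.071

0.071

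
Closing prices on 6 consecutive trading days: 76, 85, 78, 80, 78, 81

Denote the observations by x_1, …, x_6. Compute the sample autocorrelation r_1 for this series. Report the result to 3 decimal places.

Mean x̄ = (76 + 85 + 78 + 80 + 78 + 81)/6 = 79.6667
Deviations from mean: -3.6667, 5.3333, -1.6667, 0.3333, -1.6667, 1.3333
Σ(x_t−x̄)(x_{t+1}−x̄) = (-19.5556) + (-8.8889) + (-0.5556) + (-0.5556) + (-2.2222) = -31.7778
Denominator Σ(x_t−x̄)² = 49.3333
r_1 = -31.7778 / 49.3333 = -0.644

-0.644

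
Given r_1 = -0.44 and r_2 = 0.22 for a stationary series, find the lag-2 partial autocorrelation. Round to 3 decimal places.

φ_{22} = (r_2 − r_1²) / (1 − r_1²)
r_1² = (-0.44)² = 0.1936
Numerator = 0.22 − 0.1936 = 0.0264; denominator = 1 − 0.1936 = 0.8064
φ_{22} = 0.0264 / 0.8064 = 0.033

0.033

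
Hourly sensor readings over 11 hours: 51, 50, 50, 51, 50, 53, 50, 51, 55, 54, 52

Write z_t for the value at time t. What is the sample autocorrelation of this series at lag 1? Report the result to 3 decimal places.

Mean z̄ = (51 + 50 + 50 + 51 + 50 + 53 + 50 + 51 + 55 + 54 + 52)/11 = 51.5455
Numerator Σ_{t=1}^{10}(z_t−z̄)(z_{t+1}−z̄) = 8.9752
Denominator Σ(z_t−z̄)² = 30.7273
r_1 = 8.9752 / 30.7273 = 0.292

0.292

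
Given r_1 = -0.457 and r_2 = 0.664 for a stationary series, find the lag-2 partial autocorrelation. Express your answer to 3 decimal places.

φ_{22} = (r_2 − r_1²) / (1 − r_1²)
r_1² = (-0.457)² = 0.208849
Numerator = 0.664 − 0.2088 = 0.4552; denominator = 1 − 0.2088 = 0.7912
φ_{22} = 0.4552 / 0.7912 = 0.575

0.575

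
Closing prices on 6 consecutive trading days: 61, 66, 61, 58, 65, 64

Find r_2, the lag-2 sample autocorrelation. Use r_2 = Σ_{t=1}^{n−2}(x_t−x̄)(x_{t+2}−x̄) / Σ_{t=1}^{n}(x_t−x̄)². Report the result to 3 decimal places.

Mean x̄ = (61 + 66 + 61 + 58 + 65 + 64)/6 = 62.5000
Σ(x_t−x̄)(x_{t+2}−x̄) = (2.2500) + (-15.7500) + (-3.7500) + (-6.7500) = -24.0000
Denominator Σ(x_t−x̄)² = 45.5000
r_2 = -24.0000 / 45.5000 = -0.527

-0.527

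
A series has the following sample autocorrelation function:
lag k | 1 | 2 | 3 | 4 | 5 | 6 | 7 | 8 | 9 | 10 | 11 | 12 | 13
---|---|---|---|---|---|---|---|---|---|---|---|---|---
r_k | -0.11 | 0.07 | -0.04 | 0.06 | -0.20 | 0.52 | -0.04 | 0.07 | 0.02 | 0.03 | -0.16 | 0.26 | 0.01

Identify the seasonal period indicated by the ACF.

The largest autocorrelation is r_6 = 0.52, with a weaker echo at lag 12 (0.26); the remaining lags stay at or below 0.07.
The dominant spike at lag 6 indicates a seasonal period of 6.

6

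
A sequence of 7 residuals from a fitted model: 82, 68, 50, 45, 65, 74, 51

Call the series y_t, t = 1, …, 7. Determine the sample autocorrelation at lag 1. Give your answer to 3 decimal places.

Mean ȳ = (82 + 68 + 50 + 45 + 65 + 74 + 51)/7 = 62.1429
Deviations from mean: 19.8571, 5.8571, -12.1429, -17.1429, 2.8571, 11.8571, -11.1429
Σ(y_t−ȳ)(y_{t+1}−ȳ) = (116.3061) + (-71.1224) + (208.1633) + (-48.9796) + (33.8776) + (-132.1224) = 106.1224
Denominator Σ(y_t−ȳ)² = 1142.8571
r_1 = 106.1224 / 1142.8571 = 0.093

0.093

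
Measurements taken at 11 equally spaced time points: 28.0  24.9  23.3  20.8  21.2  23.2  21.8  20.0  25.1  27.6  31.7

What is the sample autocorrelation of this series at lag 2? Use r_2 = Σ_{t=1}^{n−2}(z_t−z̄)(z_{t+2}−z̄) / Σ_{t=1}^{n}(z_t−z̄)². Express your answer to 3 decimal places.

Mean z̄ = (28.0 + 24.9 + 23.3 + 20.8 + 21.2 + 23.2 + 21.8 + 20.0 + 25.1 + 27.6 + 31.7)/11 = 24.3273
Numerator Σ_{t=1}^{9}(z_t−z̄)(z_{t+2}−z̄) = 3.7594
Denominator Σ(z_t−z̄)² = 129.1418
r_2 = 3.7594 / 129.1418 = 0.029

0.029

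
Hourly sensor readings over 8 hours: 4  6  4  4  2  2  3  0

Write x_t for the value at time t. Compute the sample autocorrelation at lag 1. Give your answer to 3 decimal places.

Mean x̄ = (4 + 6 + 4 + 4 + 2 + 2 + 3 + 0)/8 = 3.1250
Numerator Σ_{t=1}^{7}(x_t−x̄)(x_{t+1}−x̄) = 6.6094
Denominator Σ(x_t−x̄)² = 22.8750
r_1 = 6.6094 / 22.8750 = 0.289

0.289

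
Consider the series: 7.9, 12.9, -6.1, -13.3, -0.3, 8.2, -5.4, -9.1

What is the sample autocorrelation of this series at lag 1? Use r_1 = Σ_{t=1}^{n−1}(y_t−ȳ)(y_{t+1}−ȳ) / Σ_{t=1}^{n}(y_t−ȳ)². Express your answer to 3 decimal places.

Mean ȳ = (7.9 + 12.9 − 6.1 − 13.3 − 0.3 + 8.2 − 5.4 − 9.1)/8 = -0.6500
Deviations from mean: 8.5500, 13.5500, -5.4500, -12.6500, 0.3500, 8.8500, -4.7500, -8.4500
Σ(y_t−ȳ)(y_{t+1}−ȳ) = (115.8525) + (-73.8475) + (68.9425) + (-4.4275) + (3.0975) + (-42.0375) + (40.1375) = 107.7175
Denominator Σ(y_t−ȳ)² = 618.8400
r_1 = 107.7175 / 618.8400 = 0.174

0.174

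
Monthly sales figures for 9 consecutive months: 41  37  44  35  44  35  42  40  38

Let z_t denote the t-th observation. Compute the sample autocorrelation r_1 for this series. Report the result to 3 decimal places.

-0.881

Mean z̄ = (41 + 37 + 44 + 35 + 44 + 35 + 42 + 40 + 38)/9 = 39.5556
Numerator Σ_{t=1}^{8}(z_t−z̄)(z_{t+1}−z̄) = -86.5309
Denominator Σ(z_t−z̄)² = 98.2222
r_1 = -86.5309 / 98.2222 = -0.881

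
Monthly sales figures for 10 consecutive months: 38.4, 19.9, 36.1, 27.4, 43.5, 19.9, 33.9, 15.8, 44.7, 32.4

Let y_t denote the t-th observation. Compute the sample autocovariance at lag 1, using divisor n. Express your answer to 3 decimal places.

-60.487

Mean ȳ = (38.4 + 19.9 + 36.1 + 27.4 + 43.5 + 19.9 + 33.9 + 15.8 + 44.7 + 32.4)/10 = 31.2000
Σ_{t=1}^{9}(y_t−ȳ)(y_{t+1}−ȳ) = -604.8700
γ_1 = -604.8700 / 10 = -60.487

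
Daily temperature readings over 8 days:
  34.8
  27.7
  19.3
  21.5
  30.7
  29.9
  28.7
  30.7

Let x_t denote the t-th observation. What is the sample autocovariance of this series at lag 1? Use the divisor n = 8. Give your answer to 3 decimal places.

5.877

Mean x̄ = (34.8 + 27.7 + 19.3 + 21.5 + 30.7 + 29.9 + 28.7 + 30.7)/8 = 27.9125
Deviations: 6.8875, -0.2125, -8.6125, -6.4125, 2.7875, 1.9875, 0.7875, 2.7875
Σ_{t=1}^{7}(x_t−x̄)(x_{t+1}−x̄) = 47.0198
γ_1 = 47.0198 / 8 = 5.877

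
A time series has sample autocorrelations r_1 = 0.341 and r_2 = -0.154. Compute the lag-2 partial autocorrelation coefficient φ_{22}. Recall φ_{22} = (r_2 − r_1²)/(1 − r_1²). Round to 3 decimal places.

φ_{22} = (r_2 − r_1²) / (1 − r_1²)
r_1² = (0.341)² = 0.116281
Numerator = -0.154 − 0.1163 = -0.2703; denominator = 1 − 0.1163 = 0.8837
φ_{22} = -0.2703 / 0.8837 = -0.306

-0.306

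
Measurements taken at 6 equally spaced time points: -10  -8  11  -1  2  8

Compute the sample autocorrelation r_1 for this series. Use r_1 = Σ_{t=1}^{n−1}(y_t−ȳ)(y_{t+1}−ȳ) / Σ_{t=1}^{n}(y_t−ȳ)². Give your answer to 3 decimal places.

Mean ȳ = (-10 − 8 + 11 − 1 + 2 + 8)/6 = 0.3333
Σ(y_t−ȳ)(y_{t+1}−ȳ) = (86.1111) + (-88.8889) + (-14.2222) + (-2.2222) + (12.7778) = -6.4444
Denominator Σ(y_t−ȳ)² = 353.3333
r_1 = -6.4444 / 353.3333 = -0.018

-0.018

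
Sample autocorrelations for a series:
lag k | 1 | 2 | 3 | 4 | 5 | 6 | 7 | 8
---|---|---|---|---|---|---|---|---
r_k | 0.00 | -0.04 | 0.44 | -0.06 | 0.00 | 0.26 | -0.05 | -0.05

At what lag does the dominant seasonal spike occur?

The largest autocorrelation is r_3 = 0.44, with a weaker echo at lag 6 (0.26); the remaining lags stay at or below 0.00.
The dominant spike at lag 3 indicates a seasonal period of 3.

3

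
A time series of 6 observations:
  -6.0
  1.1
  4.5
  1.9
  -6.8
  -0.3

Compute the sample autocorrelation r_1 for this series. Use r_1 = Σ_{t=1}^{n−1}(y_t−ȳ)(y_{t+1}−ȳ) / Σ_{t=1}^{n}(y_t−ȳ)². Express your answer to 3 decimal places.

-0.041

Mean ȳ = (-6.0 + 1.1 + 4.5 + 1.9 − 6.8 − 0.3)/6 = -0.9333
Σ(y_t−ȳ)(y_{t+1}−ȳ) = (-10.3022) + (11.0478) + (15.3944) + (-16.6222) + (-3.7156) = -4.1978
Denominator Σ(y_t−ȳ)² = 102.1733
r_1 = -4.1978 / 102.1733 = -0.041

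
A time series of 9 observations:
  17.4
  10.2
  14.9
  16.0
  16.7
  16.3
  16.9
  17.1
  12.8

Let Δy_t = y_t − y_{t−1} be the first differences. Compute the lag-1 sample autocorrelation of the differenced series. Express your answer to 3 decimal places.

First differences Δy: -7.2, 4.7, 1.1, 0.7, -0.4, 0.6, 0.2, -4.3
Mean of differences = -0.5750
Numerator Σ(Δy_t−Δȳ)(Δy_{t+1}−Δȳ) = -25.5231
Denominator Σ(Δy_t−Δȳ)² = 92.0350
r_1(Δy) = -25.5231 / 92.0350 = -0.277

-0.277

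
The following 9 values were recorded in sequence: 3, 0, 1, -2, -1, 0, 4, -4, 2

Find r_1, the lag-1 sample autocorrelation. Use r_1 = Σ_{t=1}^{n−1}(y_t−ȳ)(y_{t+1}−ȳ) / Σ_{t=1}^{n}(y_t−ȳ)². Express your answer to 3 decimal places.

-0.469

Mean ȳ = (3 + 0 + 1 − 2 − 1 + 0 + 4 − 4 + 2)/9 = 0.3333
Numerator Σ_{t=1}^{8}(y_t−ȳ)(y_{t+1}−ȳ) = -23.4444
Denominator Σ(y_t−ȳ)² = 50.0000
r_1 = -23.4444 / 50.0000 = -0.469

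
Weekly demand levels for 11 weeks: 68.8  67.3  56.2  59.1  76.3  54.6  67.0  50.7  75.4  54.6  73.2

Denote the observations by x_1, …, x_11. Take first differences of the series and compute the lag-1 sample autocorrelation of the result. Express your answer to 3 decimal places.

-0.779

First differences Δx: -1.5, -11.1, 2.9, 17.2, -21.7, 12.4, -16.3, 24.7, -20.8, 18.6
Mean of differences = 0.4400
Numerator Σ(Δx_t−Δx̄)(Δx_{t+1}−Δx̄) = -2107.9556
Denominator Σ(Δx_t−Δx̄)² = 2706.8040
r_1(Δx) = -2107.9556 / 2706.8040 = -0.779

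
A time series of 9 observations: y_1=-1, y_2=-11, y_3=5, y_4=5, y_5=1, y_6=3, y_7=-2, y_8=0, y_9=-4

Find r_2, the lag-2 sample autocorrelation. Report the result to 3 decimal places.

Mean ȳ = (-1 − 11 + 5 + 5 + 1 + 3 − 2 + 0 − 4)/9 = -0.4444
Numerator Σ_{t=1}^{7}(y_t−ȳ)(y_{t+2}−ȳ) = -29.0617
Denominator Σ(y_t−ȳ)² = 200.2222
r_2 = -29.0617 / 200.2222 = -0.145

-0.145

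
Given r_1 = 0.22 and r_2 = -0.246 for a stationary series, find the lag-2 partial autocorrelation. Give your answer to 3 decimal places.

φ_{22} = (r_2 − r_1²) / (1 − r_1²)
r_1² = (0.22)² = 0.0484
Numerator = -0.246 − 0.0484 = -0.2944; denominator = 1 − 0.0484 = 0.9516
φ_{22} = -0.2944 / 0.9516 = -0.309

-0.309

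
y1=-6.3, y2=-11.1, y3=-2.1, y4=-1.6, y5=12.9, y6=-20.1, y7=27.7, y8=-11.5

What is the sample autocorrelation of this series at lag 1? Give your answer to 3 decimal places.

-0.649

Mean ȳ = (-6.3 − 11.1 − 2.1 − 1.6 + 12.9 − 20.1 + 27.7 − 11.5)/8 = -1.5125
Deviations from mean: -4.7875, -9.5875, -0.5875, -0.0875, 14.4125, -18.5875, 29.2125, -9.9875
Σ(y_t−ȳ)(y_{t+1}−ȳ) = (45.9002) + (5.6327) + (0.0514) + (-1.2611) + (-267.8923) + (-542.9873) + (-291.7598) = -1052.3164
Denominator Σ(y_t−ȳ)² = 1621.5288
r_1 = -1052.3164 / 1621.5288 = -0.649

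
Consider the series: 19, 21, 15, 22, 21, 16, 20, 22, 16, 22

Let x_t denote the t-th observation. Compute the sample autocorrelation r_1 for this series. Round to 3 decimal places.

Mean x̄ = (19 + 21 + 15 + 22 + 21 + 16 + 20 + 22 + 16 + 22)/10 = 19.4000
Numerator Σ_{t=1}^{9}(x_t−x̄)(x_{t+1}−x̄) = -38.5600
Denominator Σ(x_t−x̄)² = 68.4000
r_1 = -38.5600 / 68.4000 = -0.564

-0.564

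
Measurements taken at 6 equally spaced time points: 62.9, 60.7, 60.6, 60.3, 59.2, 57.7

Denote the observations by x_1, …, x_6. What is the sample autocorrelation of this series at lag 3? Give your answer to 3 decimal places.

-0.082

Mean x̄ = (62.9 + 60.7 + 60.6 + 60.3 + 59.2 + 57.7)/6 = 60.2333
Σ(x_t−x̄)(x_{t+3}−x̄) = (0.1778) + (-0.4822) + (-0.9289) = -1.2333
Denominator Σ(x_t−x̄)² = 14.9533
r_3 = -1.2333 / 14.9533 = -0.082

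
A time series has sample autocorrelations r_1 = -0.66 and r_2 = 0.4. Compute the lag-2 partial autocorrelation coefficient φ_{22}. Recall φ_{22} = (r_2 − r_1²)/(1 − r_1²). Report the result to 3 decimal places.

-0.063

φ_{22} = (r_2 − r_1²) / (1 − r_1²)
r_1² = (-0.66)² = 0.4356
Numerator = 0.4 − 0.4356 = -0.0356; denominator = 1 − 0.4356 = 0.5644
φ_{22} = -0.0356 / 0.5644 = -0.063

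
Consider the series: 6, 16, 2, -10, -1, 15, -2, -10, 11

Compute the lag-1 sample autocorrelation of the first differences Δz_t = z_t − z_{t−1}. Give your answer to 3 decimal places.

-0.143

First differences Δz: 10, -14, -12, 9, 16, -17, -8, 21
Mean of differences = 0.6250
Numerator Σ(Δz_t−Δz̄)(Δz_{t+1}−Δz̄) = -224.1406
Denominator Σ(Δz_t−Δz̄)² = 1567.8750
r_1(Δz) = -224.1406 / 1567.8750 = -0.143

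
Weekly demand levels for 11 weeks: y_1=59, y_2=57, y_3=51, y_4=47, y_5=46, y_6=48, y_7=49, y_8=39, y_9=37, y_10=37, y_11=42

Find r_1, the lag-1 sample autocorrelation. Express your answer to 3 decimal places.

0.668

Mean ȳ = (59 + 57 + 51 + 47 + 46 + 48 + 49 + 39 + 37 + 37 + 42)/11 = 46.5455
Numerator Σ_{t=1}^{10}(y_t−ȳ)(y_{t+1}−ȳ) = 369.3388
Denominator Σ(y_t−ȳ)² = 552.7273
r_1 = 369.3388 / 552.7273 = 0.668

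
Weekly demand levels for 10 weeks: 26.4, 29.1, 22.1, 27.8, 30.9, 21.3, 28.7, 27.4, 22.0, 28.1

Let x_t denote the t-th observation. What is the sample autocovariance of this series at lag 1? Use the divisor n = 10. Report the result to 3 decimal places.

Mean x̄ = (26.4 + 29.1 + 22.1 + 27.8 + 30.9 + 21.3 + 28.7 + 27.4 + 22.0 + 28.1)/10 = 26.3800
Σ_{t=1}^{9}(x_t−x̄)(x_{t+1}−x̄) = -55.6284
γ_1 = -55.6284 / 10 = -5.563

-5.563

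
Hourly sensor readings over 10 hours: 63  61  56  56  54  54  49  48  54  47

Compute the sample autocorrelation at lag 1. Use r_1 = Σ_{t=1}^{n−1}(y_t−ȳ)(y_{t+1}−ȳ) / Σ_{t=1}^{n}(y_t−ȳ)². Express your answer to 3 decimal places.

Mean ȳ = (63 + 61 + 56 + 56 + 54 + 54 + 49 + 48 + 54 + 47)/10 = 54.2000
Numerator Σ_{t=1}^{9}(y_t−ȳ)(y_{t+1}−ȳ) = 110.9600
Denominator Σ(y_t−ȳ)² = 247.6000
r_1 = 110.9600 / 247.6000 = 0.448

0.448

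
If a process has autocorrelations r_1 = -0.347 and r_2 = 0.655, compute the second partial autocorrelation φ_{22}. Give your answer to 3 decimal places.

0.608

φ_{22} = (r_2 − r_1²) / (1 − r_1²)
r_1² = (-0.347)² = 0.120409
Numerator = 0.655 − 0.1204 = 0.5346; denominator = 1 − 0.1204 = 0.8796
φ_{22} = 0.5346 / 0.8796 = 0.608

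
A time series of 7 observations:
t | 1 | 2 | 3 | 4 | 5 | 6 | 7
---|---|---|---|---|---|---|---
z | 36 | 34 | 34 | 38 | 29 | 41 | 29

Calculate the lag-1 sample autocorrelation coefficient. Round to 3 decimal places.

Mean z̄ = (36 + 34 + 34 + 38 + 29 + 41 + 29)/7 = 34.4286
Σ(z_t−z̄)(z_{t+1}−z̄) = (-0.6735) + (0.1837) + (-1.5306) + (-19.3878) + (-35.6735) + (-35.6735) = -92.7551
Denominator Σ(z_t−z̄)² = 117.7143
r_1 = -92.7551 / 117.7143 = -0.788

-0.788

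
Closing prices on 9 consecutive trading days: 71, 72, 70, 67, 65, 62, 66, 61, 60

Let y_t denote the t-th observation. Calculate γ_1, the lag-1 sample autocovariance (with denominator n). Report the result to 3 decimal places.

10.111

Mean ȳ = (71 + 72 + 70 + 67 + 65 + 62 + 66 + 61 + 60)/9 = 66.0000
Σ_{t=1}^{8}(y_t−ȳ)(y_{t+1}−ȳ) = 91.0000
γ_1 = 91.0000 / 9 = 10.111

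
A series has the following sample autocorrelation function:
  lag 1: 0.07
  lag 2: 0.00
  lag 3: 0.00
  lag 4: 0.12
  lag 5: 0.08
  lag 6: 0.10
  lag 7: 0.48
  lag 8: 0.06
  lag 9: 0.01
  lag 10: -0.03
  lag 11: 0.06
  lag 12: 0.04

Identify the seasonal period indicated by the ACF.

7

The largest autocorrelation is r_7 = 0.48; the remaining lags stay at or below 0.12.
The dominant spike at lag 7 indicates a seasonal period of 7.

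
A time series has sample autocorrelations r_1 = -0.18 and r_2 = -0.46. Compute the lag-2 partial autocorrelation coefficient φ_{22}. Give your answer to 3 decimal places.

-0.509

φ_{22} = (r_2 − r_1²) / (1 − r_1²)
r_1² = (-0.18)² = 0.0324
Numerator = -0.46 − 0.0324 = -0.4924; denominator = 1 − 0.0324 = 0.9676
φ_{22} = -0.4924 / 0.9676 = -0.509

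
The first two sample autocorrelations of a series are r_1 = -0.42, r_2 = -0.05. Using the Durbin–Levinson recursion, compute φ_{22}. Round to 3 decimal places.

φ_{22} = (r_2 − r_1²) / (1 − r_1²)
r_1² = (-0.42)² = 0.1764
Numerator = -0.05 − 0.1764 = -0.2264; denominator = 1 − 0.1764 = 0.8236
φ_{22} = -0.2264 / 0.8236 = -0.275

-0.275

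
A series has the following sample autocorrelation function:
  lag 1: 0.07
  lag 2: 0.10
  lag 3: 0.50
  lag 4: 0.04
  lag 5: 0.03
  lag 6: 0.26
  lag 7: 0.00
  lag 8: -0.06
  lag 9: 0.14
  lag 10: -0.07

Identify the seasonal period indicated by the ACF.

3

The largest autocorrelation is r_3 = 0.50, with a weaker echo at lag 6 (0.26); the remaining lags stay at or below 0.14.
The dominant spike at lag 3 indicates a seasonal period of 3.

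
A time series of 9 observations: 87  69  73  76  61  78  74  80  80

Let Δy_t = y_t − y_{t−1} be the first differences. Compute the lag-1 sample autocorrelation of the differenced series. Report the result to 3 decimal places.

-0.488

First differences Δy: -18, 4, 3, -15, 17, -4, 6, 0
Mean of differences = -0.8750
Numerator Σ(Δy_t−Δȳ)(Δy_{t+1}−Δȳ) = -443.1406
Denominator Σ(Δy_t−Δȳ)² = 908.8750
r_1(Δy) = -443.1406 / 908.8750 = -0.488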